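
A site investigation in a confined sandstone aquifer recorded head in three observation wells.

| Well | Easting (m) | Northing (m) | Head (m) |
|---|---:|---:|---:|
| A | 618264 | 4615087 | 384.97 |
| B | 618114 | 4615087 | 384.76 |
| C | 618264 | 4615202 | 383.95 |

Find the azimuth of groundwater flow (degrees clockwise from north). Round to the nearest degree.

∂h/∂x = (384.76 − 384.97) / (618114 − 618264) = +0.001400
∂h/∂y = (383.95 − 384.97) / (4615202 − 4615087) = -0.008870
Flow direction (−∇h) has components (-0.001400 E, +0.008870 N).
Azimuth = atan2(E, N) = atan2(-0.001400, +0.008870) = 351.0° ≈ 351°.

351°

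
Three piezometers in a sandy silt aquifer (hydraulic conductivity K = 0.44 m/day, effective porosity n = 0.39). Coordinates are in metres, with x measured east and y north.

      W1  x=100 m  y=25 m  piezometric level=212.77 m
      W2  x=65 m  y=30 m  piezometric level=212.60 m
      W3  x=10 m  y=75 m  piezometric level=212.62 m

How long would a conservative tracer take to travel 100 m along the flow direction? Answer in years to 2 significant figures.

25 years

With h = a·x + b·y + c and W1 as origin, the differences give:
  (-35)·a + 5·b = -0.17
  (-90)·a + 50·b = -0.15
Eliminate b (×50 and ×5, subtract): -1300·a = -7.750 → a = ∂h/∂x = +0.005962
Back-substitute: b = ∂h/∂y = +0.007731.
|∇h| = √(0.005962² + 0.007731²) = 0.009763
Seepage velocity v = K·i/n = 0.44 × 0.009763 / 0.39 = 0.01101 m/day.
t = 100 / 0.01101 = 9083 days = 24.9 years.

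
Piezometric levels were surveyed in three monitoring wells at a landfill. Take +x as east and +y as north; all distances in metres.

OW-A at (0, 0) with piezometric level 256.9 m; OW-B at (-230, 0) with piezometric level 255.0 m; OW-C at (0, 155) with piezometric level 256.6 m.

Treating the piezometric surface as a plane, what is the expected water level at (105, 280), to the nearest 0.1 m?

∂h/∂x = (255.0 − 256.9) / (-230 − 0) = +0.008261
∂h/∂y = (256.6 − 256.9) / (155 − 0) = -0.001935
h(105, 280) = 256.9 + (+0.008261)·(105) + (-0.001935)·(280) = 256.9 +0.867 -0.542 = 257.225 m.

257.2 m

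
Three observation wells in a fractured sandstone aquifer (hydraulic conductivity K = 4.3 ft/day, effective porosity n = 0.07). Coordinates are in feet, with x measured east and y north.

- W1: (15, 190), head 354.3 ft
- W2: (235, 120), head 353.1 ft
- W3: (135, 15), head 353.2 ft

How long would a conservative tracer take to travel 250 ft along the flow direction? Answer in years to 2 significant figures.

2.0 years

Differences from W1: to W2 (Δx, Δy, Δh) = (220, -70, -1.2); to W3 = (120, -175, -1.1).
Solve a·Δx + b·Δy = Δh: det = 220·(-175) − 120·(-70) = -30100.
∂h/∂x = [(-1.2)·(-175) − (-1.1)·(-70)] / -30100 = -0.004419
∂h/∂y = [220·(-1.1) − 120·(-1.2)] / -30100 = +0.003256
|∇h| = √(-0.004419² + 0.003256²) = 0.005489
Seepage velocity v = K·i/n = 4.3 × 0.005489 / 0.07 = 0.3372 ft/day.
t = 250 / 0.3372 = 741.4 days = 2.03 years.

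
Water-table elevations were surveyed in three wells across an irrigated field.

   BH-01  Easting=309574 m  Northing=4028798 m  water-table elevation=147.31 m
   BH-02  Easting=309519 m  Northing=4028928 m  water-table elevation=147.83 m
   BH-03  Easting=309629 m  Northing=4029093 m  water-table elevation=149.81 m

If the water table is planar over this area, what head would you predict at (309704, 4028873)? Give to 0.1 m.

Differences from BH-01: to BH-02 (Δx, Δy, Δh) = (-55, 130, +0.52); to BH-03 = (55, 295, +2.50).
Solve a·Δx + b·Δy = Δh: det = (-55)·295 − 55·130 = -23375.
∂h/∂x = [(+0.52)·295 − (+2.50)·130] / -23375 = +0.007341
∂h/∂y = [(-55)·(+2.50) − 55·(+0.52)] / -23375 = +0.007106
h(309704, 4028873) = 147.31 + (+0.007341)·(130) + (+0.007106)·(75) = 147.31 +0.954 +0.533 = 148.797 m.

148.8 m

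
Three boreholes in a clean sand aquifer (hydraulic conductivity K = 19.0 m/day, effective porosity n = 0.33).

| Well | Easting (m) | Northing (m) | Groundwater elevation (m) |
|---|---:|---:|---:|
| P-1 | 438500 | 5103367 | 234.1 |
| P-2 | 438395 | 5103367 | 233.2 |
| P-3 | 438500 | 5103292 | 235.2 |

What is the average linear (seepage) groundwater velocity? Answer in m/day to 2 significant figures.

∂h/∂x = (233.2 − 234.1) / (438395 − 438500) = +0.008571
∂h/∂y = (235.2 − 234.1) / (5103292 − 5103367) = -0.01467
|∇h| = √(0.008571² + -0.01467²) = 0.01699
Seepage velocity v = K·i/n = 19.0 × 0.01699 / 0.33 = 0.9782 m/day.

0.98 m/day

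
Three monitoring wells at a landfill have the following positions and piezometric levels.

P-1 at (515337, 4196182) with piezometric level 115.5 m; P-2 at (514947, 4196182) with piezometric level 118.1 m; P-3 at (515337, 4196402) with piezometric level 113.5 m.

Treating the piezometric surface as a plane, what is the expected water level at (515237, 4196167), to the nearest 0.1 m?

∂h/∂x = (118.1 − 115.5) / (514947 − 515337) = -0.006667
∂h/∂y = (113.5 − 115.5) / (4196402 − 4196182) = -0.009091
h(515237, 4196167) = 115.5 + (-0.006667)·(-100) + (-0.009091)·(-15) = 115.5 +0.667 +0.136 = 116.303 m.

116.3 m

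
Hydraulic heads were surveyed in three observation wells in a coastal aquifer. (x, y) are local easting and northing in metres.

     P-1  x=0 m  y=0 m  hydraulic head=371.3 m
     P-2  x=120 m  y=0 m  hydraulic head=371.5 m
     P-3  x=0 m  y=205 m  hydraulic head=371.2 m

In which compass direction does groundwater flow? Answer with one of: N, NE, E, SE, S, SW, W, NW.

∂h/∂x = (371.5 − 371.3) / (120 − 0) = +0.001667
∂h/∂y = (371.2 − 371.3) / (205 − 0) = -0.0004878
Flow = −∇h = (-0.001667 east, +0.0004878 north), which points west.

W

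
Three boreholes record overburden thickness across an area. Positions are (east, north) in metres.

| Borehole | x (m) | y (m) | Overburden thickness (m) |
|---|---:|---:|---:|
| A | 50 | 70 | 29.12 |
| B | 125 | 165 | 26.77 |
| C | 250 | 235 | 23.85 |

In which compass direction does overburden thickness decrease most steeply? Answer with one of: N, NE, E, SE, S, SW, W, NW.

NE

Differences from A: to B (Δx, Δy, Δh) = (75, 95, -2.35); to C = (200, 165, -5.27).
Determinant of the coordinate differences = 75·165 − 200·95 = -6625.
∂d/∂x = [(-2.35)·165 − (-5.27)·95] / -6625 = -0.01704
∂d/∂y = [75·(-5.27) − 200·(-2.35)] / -6625 = -0.01128
Steepest decrease is along −∇f = (+0.01704 E, +0.01128 N) → northeast.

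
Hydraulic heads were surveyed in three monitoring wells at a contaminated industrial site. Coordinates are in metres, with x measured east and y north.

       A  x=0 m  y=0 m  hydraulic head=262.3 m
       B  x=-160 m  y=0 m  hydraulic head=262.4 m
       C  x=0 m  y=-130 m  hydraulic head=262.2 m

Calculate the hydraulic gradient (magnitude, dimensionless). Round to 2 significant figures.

0.00099

∂h/∂x = (262.4 − 262.3) / (-160 − 0) = -0.0006250
∂h/∂y = (262.2 − 262.3) / (-130 − 0) = +0.0007692
|∇h| = √(-0.0006250² + 0.0007692²) = 0.0009911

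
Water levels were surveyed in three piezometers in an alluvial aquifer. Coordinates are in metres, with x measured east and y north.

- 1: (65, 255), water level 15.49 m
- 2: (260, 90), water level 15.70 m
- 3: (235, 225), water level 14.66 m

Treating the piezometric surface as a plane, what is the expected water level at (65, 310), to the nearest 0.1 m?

15.0 m

Three-point gradient (reference 1): Δ to 2 = (195, -165, +0.21), Δ to 3 = (170, -30, -0.83).
∂h/∂x = -0.006453, ∂h/∂y = -0.008899 (det = 22200).
h(65, 310) = 15.49 + (-0.006453)·(0) + (-0.008899)·(55) = 15.49 -0.000 -0.489 = 15.001 m.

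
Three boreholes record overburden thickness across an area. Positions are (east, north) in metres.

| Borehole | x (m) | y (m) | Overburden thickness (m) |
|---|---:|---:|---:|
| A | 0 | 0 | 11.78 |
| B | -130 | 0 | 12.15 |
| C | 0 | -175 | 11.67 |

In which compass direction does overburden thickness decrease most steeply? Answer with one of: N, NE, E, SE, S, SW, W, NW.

E

∂d/∂x = (12.15 − 11.78) / (-130 − 0) = -0.002846
∂d/∂y = (11.67 − 11.78) / (-175 − 0) = +0.0006286
Steepest decrease is along −∇f = (+0.002846 E, -0.0006286 N) → east.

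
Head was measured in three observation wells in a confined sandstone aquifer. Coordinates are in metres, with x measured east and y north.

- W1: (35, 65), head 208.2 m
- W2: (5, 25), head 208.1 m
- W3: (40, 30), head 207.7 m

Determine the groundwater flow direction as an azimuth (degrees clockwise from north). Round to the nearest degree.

Taking W1 as reference: W2−W1 = (-30, -40, -0.1); W3−W1 = (5, -35, -0.5).
Solve a·Δx + b·Δy = Δh: det = (-30)·(-35) − 5·(-40) = 1250.
∂h/∂x = [(-0.1)·(-35) − (-0.5)·(-40)] / 1250 = -0.01320
∂h/∂y = [(-30)·(-0.5) − 5·(-0.1)] / 1250 = +0.01240
Flow direction (−∇h) has components (+0.01320 E, -0.01240 N).
Azimuth = atan2(E, N) = atan2(+0.01320, -0.01240) = 133.2° ≈ 133°.

133°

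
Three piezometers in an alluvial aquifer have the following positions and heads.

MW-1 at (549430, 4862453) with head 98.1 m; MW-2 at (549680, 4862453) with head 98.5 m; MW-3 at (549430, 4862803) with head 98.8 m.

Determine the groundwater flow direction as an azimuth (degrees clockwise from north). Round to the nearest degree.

219°

∂h/∂x = (98.5 − 98.1) / (549680 − 549430) = +0.001600
∂h/∂y = (98.8 − 98.1) / (4862803 − 4862453) = +0.002000
Flow direction (−∇h) has components (-0.001600 E, -0.002000 N).
Azimuth = atan2(E, N) = atan2(-0.001600, -0.002000) = 218.7° ≈ 219°.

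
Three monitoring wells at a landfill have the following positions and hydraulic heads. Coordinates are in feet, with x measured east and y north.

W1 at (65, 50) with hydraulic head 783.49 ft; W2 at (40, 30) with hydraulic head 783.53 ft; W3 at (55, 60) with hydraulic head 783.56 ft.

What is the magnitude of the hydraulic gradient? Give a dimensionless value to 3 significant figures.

With h = a·x + b·y + c and W1 as origin, the differences give:
  (-25)·a + (-20)·b = +0.04
  (-10)·a + 10·b = +0.07
Eliminate b (×10 and ×(-20), subtract): -450·a = 1.800 → a = ∂h/∂x = -0.004000
Back-substitute: b = ∂h/∂y = +0.003000.
|∇h| = √(-0.004000² + 0.003000²) = 0.005

0.00500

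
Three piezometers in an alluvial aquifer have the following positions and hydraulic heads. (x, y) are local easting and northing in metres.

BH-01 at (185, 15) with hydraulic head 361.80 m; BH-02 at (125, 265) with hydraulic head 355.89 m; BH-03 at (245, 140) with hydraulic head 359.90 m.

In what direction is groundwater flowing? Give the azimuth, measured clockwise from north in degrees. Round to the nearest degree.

Differences from BH-01: to BH-02 (Δx, Δy, Δh) = (-60, 250, -5.91); to BH-03 = (60, 125, -1.90).
Solve a·Δx + b·Δy = Δh: det = (-60)·125 − 60·250 = -22500.
∂h/∂x = [(-5.91)·125 − (-1.90)·250] / -22500 = +0.01172
∂h/∂y = [(-60)·(-1.90) − 60·(-5.91)] / -22500 = -0.02083
Flow direction (−∇h) has components (-0.01172 E, +0.02083 N).
Azimuth = atan2(E, N) = atan2(-0.01172, +0.02083) = 330.6° ≈ 331°.

331°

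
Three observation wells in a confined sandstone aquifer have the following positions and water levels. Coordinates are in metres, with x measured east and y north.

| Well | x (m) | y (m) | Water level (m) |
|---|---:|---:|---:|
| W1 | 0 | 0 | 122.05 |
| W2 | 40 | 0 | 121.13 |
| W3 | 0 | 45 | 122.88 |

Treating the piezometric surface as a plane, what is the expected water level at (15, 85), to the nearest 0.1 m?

123.3 m

∂h/∂x = (121.13 − 122.05) / (40 − 0) = -0.02300
∂h/∂y = (122.88 − 122.05) / (45 − 0) = +0.01844
h(15, 85) = 122.05 + (-0.02300)·(15) + (+0.01844)·(85) = 122.05 -0.345 +1.568 = 123.273 m.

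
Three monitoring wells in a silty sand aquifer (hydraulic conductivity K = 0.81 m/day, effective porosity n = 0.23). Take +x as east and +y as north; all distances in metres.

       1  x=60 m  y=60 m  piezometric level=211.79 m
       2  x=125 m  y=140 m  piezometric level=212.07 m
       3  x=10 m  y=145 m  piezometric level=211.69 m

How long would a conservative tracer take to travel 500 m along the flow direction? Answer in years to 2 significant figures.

Taking 1 as reference: 2−1 = (65, 80, +0.28); 3−1 = (-50, 85, -0.10).
Solve a·Δx + b·Δy = Δh: det = 65·85 − (-50)·80 = 9525.
∂h/∂x = [(+0.28)·85 − (-0.10)·80] / 9525 = +0.003339
∂h/∂y = [65·(-0.10) − (-50)·(+0.28)] / 9525 = +0.0007874
|∇h| = √(0.003339² + 0.0007874²) = 0.003431
Seepage velocity v = K·i/n = 0.81 × 0.003431 / 0.23 = 0.01208 m/day.
t = 500 / 0.01208 = 4.139e+04 days = 113 years.

110 years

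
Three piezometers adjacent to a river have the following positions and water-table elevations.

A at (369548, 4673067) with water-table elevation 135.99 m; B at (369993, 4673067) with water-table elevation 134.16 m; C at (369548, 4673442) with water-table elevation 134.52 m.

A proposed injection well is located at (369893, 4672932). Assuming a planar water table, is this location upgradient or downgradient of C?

upgradient

∂h/∂x = (134.16 − 135.99) / (369993 − 369548) = -0.004112
∂h/∂y = (134.52 − 135.99) / (4673442 − 4673067) = -0.003920
Head at (369893, 4672932) = 135.99 + (-0.004112)·(345) + (-0.003920)·(-135) = 135.10 m.
That is higher than the 134.52 m at C, so the point is upgradient.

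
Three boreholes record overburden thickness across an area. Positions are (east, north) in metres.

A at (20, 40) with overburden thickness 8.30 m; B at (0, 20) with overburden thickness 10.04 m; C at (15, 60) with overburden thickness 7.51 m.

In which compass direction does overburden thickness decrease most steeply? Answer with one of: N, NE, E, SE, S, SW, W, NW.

With d = a·x + b·y + c and A as origin, the differences give:
  (-20)·a + (-20)·b = +1.74
  (-5)·a + 20·b = -0.79
Eliminate b (×20 and ×(-20), subtract): -500·a = 19.000 → a = ∂d/∂x = -0.03800
Back-substitute: b = ∂d/∂y = -0.04900.
Steepest decrease is along −∇f = (+0.03800 E, +0.04900 N) → northeast.

NE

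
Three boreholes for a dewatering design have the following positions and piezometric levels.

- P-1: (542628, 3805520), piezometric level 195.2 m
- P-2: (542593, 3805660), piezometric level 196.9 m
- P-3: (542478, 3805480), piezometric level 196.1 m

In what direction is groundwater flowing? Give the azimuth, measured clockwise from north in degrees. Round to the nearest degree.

With h = a·x + b·y + c and P-1 as origin, the differences give:
  (-35)·a + 140·b = +1.7
  (-150)·a + (-40)·b = +0.9
Eliminate b (×(-40) and ×140, subtract): 22400·a = -194.00 → a = ∂h/∂x = -0.008661
Back-substitute: b = ∂h/∂y = +0.009978.
Flow direction (−∇h) has components (+0.008661 E, -0.009978 N).
Azimuth = atan2(E, N) = atan2(+0.008661, -0.009978) = 139.0° ≈ 139°.

139°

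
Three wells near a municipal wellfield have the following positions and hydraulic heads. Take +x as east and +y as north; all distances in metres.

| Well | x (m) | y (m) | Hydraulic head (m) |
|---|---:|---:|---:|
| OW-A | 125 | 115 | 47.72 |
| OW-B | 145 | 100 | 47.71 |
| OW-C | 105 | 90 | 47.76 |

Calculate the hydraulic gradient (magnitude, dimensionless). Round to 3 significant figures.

Differences from OW-A: to OW-B (Δx, Δy, Δh) = (20, -15, -0.01); to OW-C = (-20, -25, +0.04).
Solve a·Δx + b·Δy = Δh: det = 20·(-25) − (-20)·(-15) = -800.
∂h/∂x = [(-0.01)·(-25) − (+0.04)·(-15)] / -800 = -0.001062
∂h/∂y = [20·(+0.04) − (-20)·(-0.01)] / -800 = -0.0007500
|∇h| = √(-0.001062² + -0.0007500²) = 0.0013

0.00130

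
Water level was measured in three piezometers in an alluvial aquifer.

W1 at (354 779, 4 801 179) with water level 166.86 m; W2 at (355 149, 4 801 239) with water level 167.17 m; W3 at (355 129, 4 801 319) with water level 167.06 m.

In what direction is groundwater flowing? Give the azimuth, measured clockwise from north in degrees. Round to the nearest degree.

318°

With h = a·x + b·y + c and W1 as origin, the differences give:
  370·a + 60·b = +0.31
  350·a + 140·b = +0.20
Eliminate b (×140 and ×60, subtract): 30800·a = 31.400 → a = ∂h/∂x = +0.001019
Back-substitute: b = ∂h/∂y = -0.001120.
Flow direction (−∇h) has components (-0.001019 E, +0.001120 N).
Azimuth = atan2(E, N) = atan2(-0.001019, +0.001120) = 317.7° ≈ 318°.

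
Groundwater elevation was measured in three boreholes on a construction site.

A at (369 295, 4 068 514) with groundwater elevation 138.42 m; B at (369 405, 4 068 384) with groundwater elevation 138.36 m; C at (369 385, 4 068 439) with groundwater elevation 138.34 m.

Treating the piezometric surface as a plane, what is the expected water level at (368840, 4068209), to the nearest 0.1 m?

139.5 m

Three-point gradient (reference A): Δ to B = (110, -130, -0.06), Δ to C = (90, -75, -0.08).
∂h/∂x = -0.001710, ∂h/∂y = -0.0009855 (det = 3450).
h(368840, 4068209) = 138.42 + (-0.001710)·(-455) + (-0.0009855)·(-305) = 138.42 +0.778 +0.301 = 139.499 m.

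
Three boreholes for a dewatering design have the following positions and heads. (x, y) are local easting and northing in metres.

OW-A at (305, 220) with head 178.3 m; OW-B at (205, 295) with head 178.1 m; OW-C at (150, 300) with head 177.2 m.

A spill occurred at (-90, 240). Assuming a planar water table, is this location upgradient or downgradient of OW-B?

downgradient

Differences from OW-A: to OW-B (Δx, Δy, Δh) = (-100, 75, -0.2); to OW-C = (-155, 80, -1.1).
Solve a·Δx + b·Δy = Δh: det = (-100)·80 − (-155)·75 = 3625.
∂h/∂x = [(-0.2)·80 − (-1.1)·75] / 3625 = +0.01834
∂h/∂y = [(-100)·(-1.1) − (-155)·(-0.2)] / 3625 = +0.02179
Head at (-90, 240) = 178.3 + (+0.01834)·(-395) + (+0.02179)·(20) = 171.49 m.
That is lower than the 178.1 m at OW-B, so the point is downgradient.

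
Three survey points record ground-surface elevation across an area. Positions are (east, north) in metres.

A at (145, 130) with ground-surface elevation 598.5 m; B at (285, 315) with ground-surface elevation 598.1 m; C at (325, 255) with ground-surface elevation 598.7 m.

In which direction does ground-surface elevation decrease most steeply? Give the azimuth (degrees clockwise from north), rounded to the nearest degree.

319°

Differences from A: to B (Δx, Δy, Δh) = (140, 185, -0.4); to C = (180, 125, +0.2).
Solve a·Δx + b·Δy = Δz: det = 140·125 − 180·185 = -15800.
∂z/∂x = [(-0.4)·125 − (+0.2)·185] / -15800 = +0.005506
∂z/∂y = [140·(+0.2) − 180·(-0.4)] / -15800 = -0.006329
Steepest decrease is along −∇f: components (-0.005506 E, +0.006329 N).
Azimuth = atan2(-0.005506, +0.006329) = 319.0° ≈ 319°.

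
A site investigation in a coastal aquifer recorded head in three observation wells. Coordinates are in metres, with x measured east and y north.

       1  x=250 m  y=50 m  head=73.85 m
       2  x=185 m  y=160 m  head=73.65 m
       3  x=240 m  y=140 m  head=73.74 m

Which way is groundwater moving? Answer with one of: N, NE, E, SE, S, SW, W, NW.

NW

With h = a·x + b·y + c and 1 as origin, the differences give:
  (-65)·a + 110·b = -0.20
  (-10)·a + 90·b = -0.11
Eliminate b (×90 and ×110, subtract): -4750·a = -5.900 → a = ∂h/∂x = +0.001242
Back-substitute: b = ∂h/∂y = -0.001084.
Flow = −∇h = (-0.001242 east, +0.001084 north), which points northwest.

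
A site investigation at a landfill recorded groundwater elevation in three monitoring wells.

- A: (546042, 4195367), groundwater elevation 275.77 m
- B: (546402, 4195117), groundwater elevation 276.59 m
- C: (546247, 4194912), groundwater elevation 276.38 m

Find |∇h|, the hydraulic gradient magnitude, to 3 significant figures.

Three-point gradient (reference A): Δ to B = (360, -250, +0.82), Δ to C = (205, -455, +0.61).
∂h/∂x = +0.001960, ∂h/∂y = -0.0004576 (det = -112550).
|∇h| = √(0.001960² + -0.0004576²) = 0.002013

0.00201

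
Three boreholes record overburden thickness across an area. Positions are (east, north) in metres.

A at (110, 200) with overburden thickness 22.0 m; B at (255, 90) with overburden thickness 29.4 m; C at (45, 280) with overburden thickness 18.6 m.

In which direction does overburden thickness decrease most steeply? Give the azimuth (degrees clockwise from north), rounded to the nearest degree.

273°

With d = a·x + b·y + c and A as origin, the differences give:
  145·a + (-110)·b = +7.4
  (-65)·a + 80·b = -3.4
Eliminate b (×80 and ×(-110), subtract): 4450·a = 218.00 → a = ∂d/∂x = +0.04899
Back-substitute: b = ∂d/∂y = -0.002697.
Steepest decrease is along −∇f: components (-0.04899 E, +0.002697 N).
Azimuth = atan2(-0.04899, +0.002697) = 273.2° ≈ 273°.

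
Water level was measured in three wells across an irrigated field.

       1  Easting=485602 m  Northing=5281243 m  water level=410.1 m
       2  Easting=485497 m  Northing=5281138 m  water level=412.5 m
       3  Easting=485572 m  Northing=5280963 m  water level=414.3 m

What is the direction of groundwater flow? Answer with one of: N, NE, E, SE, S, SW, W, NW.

Taking 1 as reference: 2−1 = (-105, -105, +2.4); 3−1 = (-30, -280, +4.2).
Determinant of the coordinate differences = (-105)·(-280) − (-30)·(-105) = 26250.
∂h/∂x = [(+2.4)·(-280) − (+4.2)·(-105)] / 26250 = -0.008800
∂h/∂y = [(-105)·(+4.2) − (-30)·(+2.4)] / 26250 = -0.01406
Flow = −∇h = (+0.008800 east, +0.01406 north), which points northeast.

NE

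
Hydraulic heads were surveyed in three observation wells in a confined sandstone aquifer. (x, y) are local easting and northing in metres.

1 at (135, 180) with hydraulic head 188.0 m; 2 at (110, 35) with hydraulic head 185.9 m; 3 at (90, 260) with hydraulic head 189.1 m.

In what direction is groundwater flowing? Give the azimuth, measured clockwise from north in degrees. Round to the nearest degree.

184°

Taking 1 as reference: 2−1 = (-25, -145, -2.1); 3−1 = (-45, 80, +1.1).
Solve a·Δx + b·Δy = Δh: det = (-25)·80 − (-45)·(-145) = -8525.
∂h/∂x = [(-2.1)·80 − (+1.1)·(-145)] / -8525 = +0.0009971
∂h/∂y = [(-25)·(+1.1) − (-45)·(-2.1)] / -8525 = +0.01431
Flow direction (−∇h) has components (-0.0009971 E, -0.01431 N).
Azimuth = atan2(E, N) = atan2(-0.0009971, -0.01431) = 184.0° ≈ 184°.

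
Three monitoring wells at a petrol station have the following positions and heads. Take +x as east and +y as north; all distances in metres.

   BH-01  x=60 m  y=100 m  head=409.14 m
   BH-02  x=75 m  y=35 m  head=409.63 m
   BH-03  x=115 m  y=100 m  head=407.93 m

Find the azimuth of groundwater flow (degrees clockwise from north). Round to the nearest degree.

060°

With h = a·x + b·y + c and BH-01 as origin, the differences give:
  15·a + (-65)·b = +0.49
  55·a + 0·b = -1.21
Eliminate b (×0 and ×(-65), subtract): 3575·a = -78.650 → a = ∂h/∂x = -0.02200
Back-substitute: b = ∂h/∂y = -0.01262.
Flow direction (−∇h) has components (+0.02200 E, +0.01262 N).
Azimuth = atan2(E, N) = atan2(+0.02200, +0.01262) = 60.2° ≈ 060°.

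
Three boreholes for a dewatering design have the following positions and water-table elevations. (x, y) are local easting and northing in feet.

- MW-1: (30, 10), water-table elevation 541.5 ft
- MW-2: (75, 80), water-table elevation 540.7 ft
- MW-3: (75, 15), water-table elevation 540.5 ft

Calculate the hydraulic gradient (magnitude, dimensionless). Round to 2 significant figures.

With h = a·x + b·y + c and MW-1 as origin, the differences give:
  45·a + 70·b = -0.8
  45·a + 5·b = -1.0
Eliminate b (×5 and ×70, subtract): -2925·a = 66.00 → a = ∂h/∂x = -0.02256
Back-substitute: b = ∂h/∂y = +0.003077.
|∇h| = √(-0.02256² + 0.003077²) = 0.02277

0.023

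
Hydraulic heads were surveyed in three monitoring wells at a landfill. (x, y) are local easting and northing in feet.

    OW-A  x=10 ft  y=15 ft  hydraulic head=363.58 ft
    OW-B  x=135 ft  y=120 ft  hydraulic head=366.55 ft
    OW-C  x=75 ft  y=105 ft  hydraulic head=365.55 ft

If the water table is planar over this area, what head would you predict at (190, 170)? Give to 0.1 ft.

Three-point gradient (reference OW-A): Δ to OW-B = (125, 105, +2.97), Δ to OW-C = (65, 90, +1.97).
∂h/∂x = +0.01366, ∂h/∂y = +0.01202 (det = 4425).
h(190, 170) = 363.58 + (+0.01366)·(180) + (+0.01202)·(155) = 363.58 +2.459 +1.864 = 367.902 ft.

367.9 ft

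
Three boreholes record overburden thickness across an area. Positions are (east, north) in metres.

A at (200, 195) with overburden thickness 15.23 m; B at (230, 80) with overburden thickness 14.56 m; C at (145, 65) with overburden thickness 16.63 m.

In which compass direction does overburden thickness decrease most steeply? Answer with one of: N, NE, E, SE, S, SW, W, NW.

Differences from A: to B (Δx, Δy, Δh) = (30, -115, -0.67); to C = (-55, -130, +1.40).
Determinant of the coordinate differences = 30·(-130) − (-55)·(-115) = -10225.
∂d/∂x = [(-0.67)·(-130) − (+1.40)·(-115)] / -10225 = -0.02426
∂d/∂y = [30·(+1.40) − (-55)·(-0.67)] / -10225 = -0.0005037
Steepest decrease is along −∇f = (+0.02426 E, +0.0005037 N) → east.

E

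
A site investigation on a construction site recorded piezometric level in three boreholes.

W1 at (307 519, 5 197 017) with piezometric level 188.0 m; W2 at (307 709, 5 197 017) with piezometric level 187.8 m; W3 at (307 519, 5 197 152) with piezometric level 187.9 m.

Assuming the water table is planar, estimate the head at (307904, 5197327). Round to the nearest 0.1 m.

∂h/∂x = (187.8 − 188.0) / (307709 − 307519) = -0.001053
∂h/∂y = (187.9 − 188.0) / (5197152 − 5197017) = -0.0007407
h(307904, 5197327) = 188.0 + (-0.001053)·(385) + (-0.0007407)·(310) = 188.0 -0.405 -0.230 = 187.365 m.

187.4 m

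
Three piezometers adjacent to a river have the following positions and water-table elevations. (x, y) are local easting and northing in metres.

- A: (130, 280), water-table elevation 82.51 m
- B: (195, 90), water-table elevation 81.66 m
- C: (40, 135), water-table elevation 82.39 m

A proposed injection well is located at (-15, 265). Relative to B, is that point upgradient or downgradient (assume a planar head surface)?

With h = a·x + b·y + c and A as origin, the differences give:
  65·a + (-190)·b = -0.85
  (-90)·a + (-145)·b = -0.12
Eliminate b (×(-145) and ×(-190), subtract): -26525·a = 100.450 → a = ∂h/∂x = -0.003787
Back-substitute: b = ∂h/∂y = +0.003178.
Head at (-15, 265) = 82.51 + (-0.003787)·(-145) + (+0.003178)·(-15) = 83.01 m.
That is higher than the 81.66 m at B, so the point is upgradient.

upgradient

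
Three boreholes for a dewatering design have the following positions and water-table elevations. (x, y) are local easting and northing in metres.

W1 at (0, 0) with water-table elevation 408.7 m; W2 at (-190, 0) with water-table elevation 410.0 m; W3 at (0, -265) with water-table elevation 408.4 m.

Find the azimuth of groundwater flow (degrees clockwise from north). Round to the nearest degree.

∂h/∂x = (410.0 − 408.7) / (-190 − 0) = -0.006842
∂h/∂y = (408.4 − 408.7) / (-265 − 0) = +0.001132
Flow direction (−∇h) has components (+0.006842 E, -0.001132 N).
Azimuth = atan2(E, N) = atan2(+0.006842, -0.001132) = 99.4° ≈ 099°.

099°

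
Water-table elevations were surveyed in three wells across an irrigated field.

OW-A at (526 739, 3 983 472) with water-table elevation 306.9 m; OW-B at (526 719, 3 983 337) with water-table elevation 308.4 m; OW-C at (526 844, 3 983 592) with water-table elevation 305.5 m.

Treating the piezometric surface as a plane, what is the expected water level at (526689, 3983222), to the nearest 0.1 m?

309.7 m

Taking OW-A as reference: OW-B−OW-A = (-20, -135, +1.5); OW-C−OW-A = (105, 120, -1.4).
Solve a·Δx + b·Δy = Δh: det = (-20)·120 − 105·(-135) = 11775.
∂h/∂x = [(+1.5)·120 − (-1.4)·(-135)] / 11775 = -0.0007643
∂h/∂y = [(-20)·(-1.4) − 105·(+1.5)] / 11775 = -0.01100
h(526689, 3983222) = 306.9 + (-0.0007643)·(-50) + (-0.01100)·(-250) = 306.9 +0.038 +2.749 = 309.688 m.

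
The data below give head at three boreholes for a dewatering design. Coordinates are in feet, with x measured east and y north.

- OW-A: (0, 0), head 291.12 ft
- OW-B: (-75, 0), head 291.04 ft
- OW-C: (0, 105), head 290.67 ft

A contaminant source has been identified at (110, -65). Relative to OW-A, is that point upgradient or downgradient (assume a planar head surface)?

∂h/∂x = (291.04 − 291.12) / (-75 − 0) = +0.001067
∂h/∂y = (290.67 − 291.12) / (105 − 0) = -0.004286
Head at (110, -65) = 291.12 + (+0.001067)·(110) + (-0.004286)·(-65) = 291.52 ft.
That is higher than the 291.12 ft at OW-A, so the point is upgradient.

upgradient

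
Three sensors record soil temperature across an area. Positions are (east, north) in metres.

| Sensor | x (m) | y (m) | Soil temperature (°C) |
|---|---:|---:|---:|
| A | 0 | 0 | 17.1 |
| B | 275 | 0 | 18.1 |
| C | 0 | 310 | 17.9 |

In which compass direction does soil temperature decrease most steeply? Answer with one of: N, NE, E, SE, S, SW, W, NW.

SW

∂T/∂x = (18.1 − 17.1) / (275 − 0) = +0.003636
∂T/∂y = (17.9 − 17.1) / (310 − 0) = +0.002581
Steepest decrease is along −∇f = (-0.003636 E, -0.002581 N) → southwest.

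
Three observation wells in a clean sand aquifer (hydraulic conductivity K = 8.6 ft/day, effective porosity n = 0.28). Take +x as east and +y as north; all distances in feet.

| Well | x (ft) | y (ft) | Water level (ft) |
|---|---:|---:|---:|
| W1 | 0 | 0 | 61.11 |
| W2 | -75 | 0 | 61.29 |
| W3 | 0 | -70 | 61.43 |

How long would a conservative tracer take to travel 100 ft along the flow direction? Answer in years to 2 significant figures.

1.7 years

∂h/∂x = (61.29 − 61.11) / (-75 − 0) = -0.002400
∂h/∂y = (61.43 − 61.11) / (-70 − 0) = -0.004571
|∇h| = √(-0.002400² + -0.004571²) = 0.005163
Seepage velocity v = K·i/n = 8.6 × 0.005163 / 0.28 = 0.1586 ft/day.
t = 100 / 0.1586 = 630.5 days = 1.73 years.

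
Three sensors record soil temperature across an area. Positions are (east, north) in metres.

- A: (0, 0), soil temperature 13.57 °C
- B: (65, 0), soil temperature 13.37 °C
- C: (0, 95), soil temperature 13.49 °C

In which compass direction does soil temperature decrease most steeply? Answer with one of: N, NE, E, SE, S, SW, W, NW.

∂T/∂x = (13.37 − 13.57) / (65 − 0) = -0.003077
∂T/∂y = (13.49 − 13.57) / (95 − 0) = -0.0008421
Steepest decrease is along −∇f = (+0.003077 E, +0.0008421 N) → east.

E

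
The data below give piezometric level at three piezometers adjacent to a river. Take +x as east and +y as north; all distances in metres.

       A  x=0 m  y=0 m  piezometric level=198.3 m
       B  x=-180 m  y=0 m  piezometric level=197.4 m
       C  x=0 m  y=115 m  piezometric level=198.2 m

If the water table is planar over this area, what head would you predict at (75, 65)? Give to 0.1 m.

198.6 m

∂h/∂x = (197.4 − 198.3) / (-180 − 0) = +0.005000
∂h/∂y = (198.2 − 198.3) / (115 − 0) = -0.0008696
h(75, 65) = 198.3 + (+0.005000)·(75) + (-0.0008696)·(65) = 198.3 +0.375 -0.057 = 198.618 m.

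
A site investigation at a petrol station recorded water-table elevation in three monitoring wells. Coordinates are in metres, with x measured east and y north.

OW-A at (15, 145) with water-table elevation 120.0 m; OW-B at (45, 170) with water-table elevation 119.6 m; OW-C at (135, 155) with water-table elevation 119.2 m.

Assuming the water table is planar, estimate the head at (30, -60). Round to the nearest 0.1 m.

121.7 m

Three-point gradient (reference OW-A): Δ to OW-B = (30, 25, -0.4), Δ to OW-C = (120, 10, -0.8).
∂h/∂x = -0.005926, ∂h/∂y = -0.008889 (det = -2700).
h(30, -60) = 120.0 + (-0.005926)·(15) + (-0.008889)·(-205) = 120.0 -0.089 +1.822 = 121.733 m.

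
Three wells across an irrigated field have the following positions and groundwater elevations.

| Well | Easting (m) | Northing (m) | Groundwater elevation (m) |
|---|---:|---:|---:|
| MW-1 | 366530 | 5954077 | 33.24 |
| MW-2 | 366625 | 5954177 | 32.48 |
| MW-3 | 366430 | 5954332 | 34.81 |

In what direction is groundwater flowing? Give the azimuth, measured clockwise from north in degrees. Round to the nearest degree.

Three-point gradient (reference MW-1): Δ to MW-2 = (95, 100, -0.76), Δ to MW-3 = (-100, 255, +1.57).
∂h/∂x = -0.01025, ∂h/∂y = +0.002137 (det = 34225).
Flow direction (−∇h) has components (+0.01025 E, -0.002137 N).
Azimuth = atan2(E, N) = atan2(+0.01025, -0.002137) = 101.8° ≈ 102°.

102°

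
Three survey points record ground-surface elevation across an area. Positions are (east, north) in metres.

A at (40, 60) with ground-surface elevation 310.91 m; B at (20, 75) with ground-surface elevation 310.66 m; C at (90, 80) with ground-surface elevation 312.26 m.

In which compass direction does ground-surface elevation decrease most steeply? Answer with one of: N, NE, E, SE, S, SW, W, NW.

Differences from A: to B (Δx, Δy, Δh) = (-20, 15, -0.25); to C = (50, 20, +1.35).
Solve a·Δx + b·Δy = Δz: det = (-20)·20 − 50·15 = -1150.
∂z/∂x = [(-0.25)·20 − (+1.35)·15] / -1150 = +0.02196
∂z/∂y = [(-20)·(+1.35) − 50·(-0.25)] / -1150 = +0.01261
Steepest decrease is along −∇f = (-0.02196 E, -0.01261 N) → southwest.

SW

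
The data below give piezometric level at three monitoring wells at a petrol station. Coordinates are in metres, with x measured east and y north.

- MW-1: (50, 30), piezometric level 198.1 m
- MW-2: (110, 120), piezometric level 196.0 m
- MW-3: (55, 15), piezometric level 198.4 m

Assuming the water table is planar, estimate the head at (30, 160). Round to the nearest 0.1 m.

Three-point gradient (reference MW-1): Δ to MW-2 = (60, 90, -2.1), Δ to MW-3 = (5, -15, +0.3).
∂h/∂x = -0.003333, ∂h/∂y = -0.02111 (det = -1350).
h(30, 160) = 198.1 + (-0.003333)·(-20) + (-0.02111)·(130) = 198.1 +0.067 -2.744 = 195.422 m.

195.4 m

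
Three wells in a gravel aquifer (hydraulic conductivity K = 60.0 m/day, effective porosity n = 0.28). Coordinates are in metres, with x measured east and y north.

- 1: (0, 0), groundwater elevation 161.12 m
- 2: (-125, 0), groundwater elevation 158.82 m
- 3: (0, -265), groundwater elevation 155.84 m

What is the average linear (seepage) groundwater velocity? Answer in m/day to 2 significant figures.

5.8 m/day

∂h/∂x = (158.82 − 161.12) / (-125 − 0) = +0.01840
∂h/∂y = (155.84 − 161.12) / (-265 − 0) = +0.01992
|∇h| = √(0.01840² + 0.01992²) = 0.02712
Seepage velocity v = K·i/n = 60.0 × 0.02712 / 0.28 = 5.811 m/day.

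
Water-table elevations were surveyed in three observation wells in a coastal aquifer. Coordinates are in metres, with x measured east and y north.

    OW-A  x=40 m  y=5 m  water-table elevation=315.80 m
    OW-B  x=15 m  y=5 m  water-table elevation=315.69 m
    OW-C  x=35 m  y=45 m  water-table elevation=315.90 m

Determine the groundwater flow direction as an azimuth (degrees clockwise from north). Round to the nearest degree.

Taking OW-A as reference: OW-B−OW-A = (-25, 0, -0.11); OW-C−OW-A = (-5, 40, +0.10).
Solve a·Δx + b·Δy = Δh: det = (-25)·40 − (-5)·0 = -1000.
∂h/∂x = [(-0.11)·40 − (+0.10)·0] / -1000 = +0.004400
∂h/∂y = [(-25)·(+0.10) − (-5)·(-0.11)] / -1000 = +0.003050
Flow direction (−∇h) has components (-0.004400 E, -0.003050 N).
Azimuth = atan2(E, N) = atan2(-0.004400, -0.003050) = 235.3° ≈ 235°.

235°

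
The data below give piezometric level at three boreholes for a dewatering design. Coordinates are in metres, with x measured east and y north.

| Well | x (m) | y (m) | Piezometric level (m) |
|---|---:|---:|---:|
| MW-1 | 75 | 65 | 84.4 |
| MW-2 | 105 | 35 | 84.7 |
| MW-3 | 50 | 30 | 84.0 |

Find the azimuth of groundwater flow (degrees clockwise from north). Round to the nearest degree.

Differences from MW-1: to MW-2 (Δx, Δy, Δh) = (30, -30, +0.3); to MW-3 = (-25, -35, -0.4).
Solve a·Δx + b·Δy = Δh: det = 30·(-35) − (-25)·(-30) = -1800.
∂h/∂x = [(+0.3)·(-35) − (-0.4)·(-30)] / -1800 = +0.01250
∂h/∂y = [30·(-0.4) − (-25)·(+0.3)] / -1800 = +0.002500
Flow direction (−∇h) has components (-0.01250 E, -0.002500 N).
Azimuth = atan2(E, N) = atan2(-0.01250, -0.002500) = 258.7° ≈ 259°.

259°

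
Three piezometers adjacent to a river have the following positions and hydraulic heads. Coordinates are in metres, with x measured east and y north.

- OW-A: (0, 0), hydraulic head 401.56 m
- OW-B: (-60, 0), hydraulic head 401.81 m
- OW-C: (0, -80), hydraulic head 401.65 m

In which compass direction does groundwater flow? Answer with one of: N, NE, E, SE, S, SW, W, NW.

E

∂h/∂x = (401.81 − 401.56) / (-60 − 0) = -0.004167
∂h/∂y = (401.65 − 401.56) / (-80 − 0) = -0.001125
Flow = −∇h = (+0.004167 east, +0.001125 north), which points east.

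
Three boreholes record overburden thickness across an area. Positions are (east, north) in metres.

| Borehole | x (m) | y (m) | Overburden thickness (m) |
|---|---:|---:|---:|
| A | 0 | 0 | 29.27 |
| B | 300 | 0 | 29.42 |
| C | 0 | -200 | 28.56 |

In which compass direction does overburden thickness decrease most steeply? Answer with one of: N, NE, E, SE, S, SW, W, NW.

S

∂d/∂x = (29.42 − 29.27) / (300 − 0) = +0.0005000
∂d/∂y = (28.56 − 29.27) / (-200 − 0) = +0.003550
Steepest decrease is along −∇f = (-0.0005000 E, -0.003550 N) → south.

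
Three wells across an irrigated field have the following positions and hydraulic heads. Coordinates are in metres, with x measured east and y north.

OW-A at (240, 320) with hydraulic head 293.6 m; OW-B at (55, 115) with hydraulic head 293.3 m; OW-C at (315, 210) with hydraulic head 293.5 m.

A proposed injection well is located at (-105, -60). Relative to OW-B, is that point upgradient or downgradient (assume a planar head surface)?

With h = a·x + b·y + c and OW-A as origin, the differences give:
  (-185)·a + (-205)·b = -0.3
  75·a + (-110)·b = -0.1
Eliminate b (×(-110) and ×(-205), subtract): 35725·a = 12.50 → a = ∂h/∂x = +0.0003499
Back-substitute: b = ∂h/∂y = +0.001148.
Head at (-105, -60) = 293.6 + (+0.0003499)·(-345) + (+0.001148)·(-380) = 293.04 m.
That is lower than the 293.3 m at OW-B, so the point is downgradient.

downgradient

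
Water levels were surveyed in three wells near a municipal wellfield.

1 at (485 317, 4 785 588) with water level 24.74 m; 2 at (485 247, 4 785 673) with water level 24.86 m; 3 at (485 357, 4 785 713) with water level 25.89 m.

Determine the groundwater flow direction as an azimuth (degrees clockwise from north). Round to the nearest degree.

Differences from 1: to 2 (Δx, Δy, Δh) = (-70, 85, +0.12); to 3 = (40, 125, +1.15).
Solve a·Δx + b·Δy = Δh: det = (-70)·125 − 40·85 = -12150.
∂h/∂x = [(+0.12)·125 − (+1.15)·85] / -12150 = +0.006811
∂h/∂y = [(-70)·(+1.15) − 40·(+0.12)] / -12150 = +0.007021
Flow direction (−∇h) has components (-0.006811 E, -0.007021 N).
Azimuth = atan2(E, N) = atan2(-0.006811, -0.007021) = 224.1° ≈ 224°.

224°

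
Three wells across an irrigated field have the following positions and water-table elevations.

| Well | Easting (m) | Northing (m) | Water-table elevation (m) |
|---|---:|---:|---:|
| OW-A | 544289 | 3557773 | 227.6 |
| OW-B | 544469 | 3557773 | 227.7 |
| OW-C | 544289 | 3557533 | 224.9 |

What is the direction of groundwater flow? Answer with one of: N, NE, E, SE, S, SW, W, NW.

S

∂h/∂x = (227.7 − 227.6) / (544469 − 544289) = +0.0005556
∂h/∂y = (224.9 − 227.6) / (3557533 − 3557773) = +0.01125
Flow = −∇h = (-0.0005556 east, -0.01125 north), which points south.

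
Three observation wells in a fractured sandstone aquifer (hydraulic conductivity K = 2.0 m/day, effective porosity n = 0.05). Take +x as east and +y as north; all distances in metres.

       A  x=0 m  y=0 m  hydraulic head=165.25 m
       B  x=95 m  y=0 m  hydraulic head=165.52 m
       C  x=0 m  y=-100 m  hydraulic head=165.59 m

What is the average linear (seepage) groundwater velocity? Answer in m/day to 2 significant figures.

0.18 m/day

∂h/∂x = (165.52 − 165.25) / (95 − 0) = +0.002842
∂h/∂y = (165.59 − 165.25) / (-100 − 0) = -0.003400
|∇h| = √(0.002842² + -0.003400²) = 0.004431
Seepage velocity v = K·i/n = 2.0 × 0.004431 / 0.05 = 0.1772 m/day.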